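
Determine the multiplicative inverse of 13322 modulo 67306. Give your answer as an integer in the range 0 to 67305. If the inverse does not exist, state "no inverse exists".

Compute gcd(13322, 67306):
67306 = 5*13322 + 696
13322 = 19*696 + 98
696 = 7*98 + 10
98 = 9*10 + 8
10 = 1*8 + 2
8 = 4*2 + 0
gcd(13322, 67306) = 2 ≠ 1, so 13322 has no multiplicative inverse modulo 67306.

no inverse exists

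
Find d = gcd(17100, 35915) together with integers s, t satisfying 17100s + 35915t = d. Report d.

5

Repeated division:
35915 = 2*17100 + 1715
17100 = 9*1715 + 1665
1715 = 1*1665 + 50
1665 = 33*50 + 15
50 = 3*15 + 5
15 = 3*5 + 0
gcd(17100, 35915) = 5.
Express as a combination:
5 = 50 − 3·15
5 = −3·1665 + 100·50
5 = 100·1715 − 103·1665
5 = −103·17100 + 1027·1715
5 = 1027·35915 − 2157·17100
So 5 = (1027)·35915 + (-2157)·17100.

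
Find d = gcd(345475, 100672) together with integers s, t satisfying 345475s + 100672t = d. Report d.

13

Repeated division:
345475 = 3×100672 + 43459
100672 = 2×43459 + 13754
43459 = 3×13754 + 2197
13754 = 6×2197 + 572
2197 = 3×572 + 481
572 = 1×481 + 91
481 = 5×91 + 26
91 = 3×26 + 13
26 = 2×13 + 0
gcd(345475, 100672) = 13.
Express as a combination:
13 = 91 − 3·26
13 = −3·481 + 16·91
13 = 16·572 − 19·481
13 = −19·2197 + 73·572
13 = 73·13754 − 457·2197
13 = −457·43459 + 1444·13754
13 = 1444·100672 − 3345·43459
13 = −3345·345475 + 11479·100672
So 13 = (-3345)·345475 + (11479)·100672.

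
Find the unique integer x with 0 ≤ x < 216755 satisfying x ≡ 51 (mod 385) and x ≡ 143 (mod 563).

Write x = 51 + 385·k. Then 385·k ≡ 143 − 51 ≡ 92 (mod 563).
Need 385⁻¹ mod 563. Extended Euclid on (563, 385):
563 = 1*385 + 178
385 = 2*178 + 29
178 = 6*29 + 4
29 = 7*4 + 1
4 = 4*1 + 0
Back-substitute:
1 = 29 − 7·4
1 = −7·178 + 43·29
1 = 43·385 − 93·178
1 = −93·563 + 136·385
385⁻¹ ≡ 136 (mod 563), so k ≡ 136·92 ≡ 126 (mod 563).
x = 51 + 385·126 = 48561.

48561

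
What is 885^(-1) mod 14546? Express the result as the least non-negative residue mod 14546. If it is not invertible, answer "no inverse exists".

Run Euclid on (14546, 885):
14546 = 16×885 + 386
885 = 2×386 + 113
386 = 3×113 + 47
113 = 2×47 + 19
47 = 2×19 + 9
19 = 2×9 + 1
9 = 9×1 + 0
The gcd is 1. Working backward:
1 = 19 − 2·9
1 = −2·47 + 5·19
1 = 5·113 − 12·47
1 = −12·386 + 41·113
1 = 41·885 − 94·386
1 = −94·14546 + 1545·885
So 885·1545 ≡ 1 (mod 14546).

1545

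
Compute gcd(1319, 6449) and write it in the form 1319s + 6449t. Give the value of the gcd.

1

Apply Euclid's algorithm to 6449 and 1319:
6449 = 4·1319 + 1173
1319 = 1·1173 + 146
1173 = 8·146 + 5
146 = 29·5 + 1
5 = 5·1 + 0
gcd(1319, 6449) = 1.
Back-substituting:
1 = 146 − 29·5
1 = −29·1173 + 233·146
1 = 233·1319 − 262·1173
1 = −262·6449 + 1281·1319
So 1 = (-262)·6449 + (1281)·1319.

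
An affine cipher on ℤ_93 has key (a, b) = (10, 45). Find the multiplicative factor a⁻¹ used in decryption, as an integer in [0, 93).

28

Apply the Euclidean algorithm to 93 and 10:
93 = 9*10 + 3
10 = 3*3 + 1
3 = 3*1 + 0
gcd = 1, so the inverse exists. Back-substitute:
1 = 10 − 3·3
1 = −3·93 + 28·10
So 10·28 ≡ 1 (mod 93).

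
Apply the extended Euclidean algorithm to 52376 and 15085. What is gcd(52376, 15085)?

1

Apply Euclid's algorithm to 52376 and 15085:
52376 = 3·15085 + 7121
15085 = 2·7121 + 843
7121 = 8·843 + 377
843 = 2·377 + 89
377 = 4·89 + 21
89 = 4·21 + 5
21 = 4·5 + 1
5 = 5·1 + 0
gcd(52376, 15085) = 1.
Working backward:
1 = 21 − 4·5
1 = −4·89 + 17·21
1 = 17·377 − 72·89
1 = −72·843 + 161·377
1 = 161·7121 − 1360·843
1 = −1360·15085 + 2881·7121
1 = 2881·52376 − 10003·15085
So 1 = (2881)·52376 + (-10003)·15085.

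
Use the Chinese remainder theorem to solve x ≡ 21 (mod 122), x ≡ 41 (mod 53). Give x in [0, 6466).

Write x = 21 + 122·k. Then 122·k ≡ 41 − 21 ≡ 20 (mod 53).
Need 122⁻¹ mod 53. Extended Euclid on (53, 16):
53 = 3·16 + 5
16 = 3·5 + 1
5 = 5·1 + 0
Back-substitute:
1 = 16 − 3·5
1 = −3·53 + 10·16
122⁻¹ ≡ 10 (mod 53), so k ≡ 10·20 ≡ 41 (mod 53).
x = 21 + 122·41 = 5023.

5023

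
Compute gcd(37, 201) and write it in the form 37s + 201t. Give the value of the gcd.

Euclidean algorithm:
201 = 5·37 + 16
37 = 2·16 + 5
16 = 3·5 + 1
5 = 5·1 + 0
gcd(37, 201) = 1.
Back-substituting:
1 = 16 − 3·5
1 = −3·37 + 7·16
1 = 7·201 − 38·37
So 1 = (7)·201 + (-38)·37.

1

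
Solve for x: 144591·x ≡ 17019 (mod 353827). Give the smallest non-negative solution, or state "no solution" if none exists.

First find gcd(144591, 353827):
353827 = 2·144591 + 64645
144591 = 2·64645 + 15301
64645 = 4·15301 + 3441
15301 = 4·3441 + 1537
3441 = 2·1537 + 367
1537 = 4·367 + 69
367 = 5·69 + 22
69 = 3·22 + 3
22 = 7·3 + 1
3 = 3·1 + 0
gcd = 1, so a unique solution mod 353827 exists.
Back-substitute for the Bézout coefficients:
1 = 22 − 7·3
1 = −7·69 + 22·22
1 = 22·367 − 117·69
1 = −117·1537 + 490·367
1 = 490·3441 − 1097·1537
1 = −1097·15301 + 4878·3441
1 = 4878·64645 − 20609·15301
1 = −20609·144591 + 46096·64645
1 = 46096·353827 − 112801·144591
So 144591·(-112801) ≡ 1 (mod 353827), giving 144591⁻¹ ≡ 241026.
x ≡ 144591⁻¹·17019 ≡ 241026·17019 ≡ 105083 (mod 353827).

105083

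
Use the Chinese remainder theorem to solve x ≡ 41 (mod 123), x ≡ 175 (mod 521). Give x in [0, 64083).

30914

Write x = 41 + 123·k. Then 123·k ≡ 175 − 41 ≡ 134 (mod 521).
Need 123⁻¹ mod 521. Extended Euclid on (521, 123):
521 = 4*123 + 29
123 = 4*29 + 7
29 = 4*7 + 1
7 = 7*1 + 0
Back-substitute:
1 = 29 − 4·7
1 = −4·123 + 17·29
1 = 17·521 − 72·123
123⁻¹ ≡ 449 (mod 521), so k ≡ 449·134 ≡ 251 (mod 521).
x = 41 + 123·251 = 30914.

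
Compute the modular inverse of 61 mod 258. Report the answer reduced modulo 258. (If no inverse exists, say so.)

55

Run Euclid on (258, 61):
258 = 4×61 + 14
61 = 4×14 + 5
14 = 2×5 + 4
5 = 1×4 + 1
4 = 4×1 + 0
Since gcd(61, 258) = 1, back-substitute to write 1 as a combination:
1 = 5 − 4
1 = −14 + 3·5
1 = 3·61 − 13·14
1 = −13·258 + 55·61
So 61·55 ≡ 1 (mod 258).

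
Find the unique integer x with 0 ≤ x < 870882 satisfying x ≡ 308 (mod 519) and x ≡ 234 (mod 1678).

209984

Write x = 308 + 519·k. Then 519·k ≡ 234 − 308 ≡ 1604 (mod 1678).
Need 519⁻¹ mod 1678. Extended Euclid on (1678, 519):
1678 = 3·519 + 121
519 = 4·121 + 35
121 = 3·35 + 16
35 = 2·16 + 3
16 = 5·3 + 1
3 = 3·1 + 0
Back-substitute:
1 = 16 − 5·3
1 = −5·35 + 11·16
1 = 11·121 − 38·35
1 = −38·519 + 163·121
1 = 163·1678 − 527·519
519⁻¹ ≡ 1151 (mod 1678), so k ≡ 1151·1604 ≡ 404 (mod 1678).
x = 308 + 519·404 = 209984.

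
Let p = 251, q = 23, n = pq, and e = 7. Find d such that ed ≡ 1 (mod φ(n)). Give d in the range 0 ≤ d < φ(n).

3143

φ(n) = (p−1)(q−1) = 250·22 = 5500.
Need d with 7·d ≡ 1 (mod 5500). Apply the extended Euclidean algorithm:
5500 = 785×7 + 5
7 = 1×5 + 2
5 = 2×2 + 1
2 = 2×1 + 0
Back-substitute:
1 = 5 − 2·2
1 = −2·7 + 3·5
1 = 3·5500 − 2357·7
So 7·(-2357) ≡ 1 (mod 5500), hence d ≡ -2357 ≡ 3143 (mod 5500).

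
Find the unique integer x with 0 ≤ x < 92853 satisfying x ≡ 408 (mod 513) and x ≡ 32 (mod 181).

Write x = 408 + 513·k. Then 513·k ≡ 32 − 408 ≡ 167 (mod 181).
Need 513⁻¹ mod 181. Extended Euclid on (181, 151):
181 = 1×151 + 30
151 = 5×30 + 1
30 = 30×1 + 0
Back-substitute:
1 = 151 − 5·30
1 = −5·181 + 6·151
513⁻¹ ≡ 6 (mod 181), so k ≡ 6·167 ≡ 97 (mod 181).
x = 408 + 513·97 = 50169.

50169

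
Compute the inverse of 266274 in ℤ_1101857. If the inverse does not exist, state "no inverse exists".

191381

Extended Euclidean algorithm:
1101857 = 4*266274 + 36761
266274 = 7*36761 + 8947
36761 = 4*8947 + 973
8947 = 9*973 + 190
973 = 5*190 + 23
190 = 8*23 + 6
23 = 3*6 + 5
6 = 1*5 + 1
5 = 5*1 + 0
The gcd is 1. Working backward:
1 = 6 − 5
1 = −23 + 4·6
1 = 4·190 − 33·23
1 = −33·973 + 169·190
1 = 169·8947 − 1554·973
1 = −1554·36761 + 6385·8947
1 = 6385·266274 − 46249·36761
1 = −46249·1101857 + 191381·266274
So 266274·191381 ≡ 1 (mod 1101857).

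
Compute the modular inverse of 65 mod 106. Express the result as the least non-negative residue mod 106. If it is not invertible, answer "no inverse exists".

31

Extended Euclidean algorithm:
106 = 1×65 + 41
65 = 1×41 + 24
41 = 1×24 + 17
24 = 1×17 + 7
17 = 2×7 + 3
7 = 2×3 + 1
3 = 3×1 + 0
gcd = 1, so the inverse exists. Back-substitute:
1 = 7 − 2·3
1 = −2·17 + 5·7
1 = 5·24 − 7·17
1 = −7·41 + 12·24
1 = 12·65 − 19·41
1 = −19·106 + 31·65
So 65·31 ≡ 1 (mod 106).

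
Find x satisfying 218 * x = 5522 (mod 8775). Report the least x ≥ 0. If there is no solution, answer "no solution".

First find gcd(218, 8775):
8775 = 40*218 + 55
218 = 3*55 + 53
55 = 1*53 + 2
53 = 26*2 + 1
2 = 2*1 + 0
gcd = 1, so a unique solution mod 8775 exists.
Back-substitute for the Bézout coefficients:
1 = 53 − 26·2
1 = −26·55 + 27·53
1 = 27·218 − 107·55
1 = −107·8775 + 4307·218
So 218·(4307) ≡ 1 (mod 8775), giving 218⁻¹ ≡ 4307.
x ≡ 218⁻¹·5522 ≡ 4307·5522 ≡ 3004 (mod 8775).

3004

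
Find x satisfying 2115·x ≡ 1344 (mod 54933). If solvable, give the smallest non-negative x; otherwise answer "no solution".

First find gcd(2115, 54933):
54933 = 25*2115 + 2058
2115 = 1*2058 + 57
2058 = 36*57 + 6
57 = 9*6 + 3
6 = 2*3 + 0
gcd = 3 and 3 | 1344, so solutions exist. Divide through by 3: 705x ≡ 448 (mod 18311).
Now find 705⁻¹ mod 18311:
18311 = 25*705 + 686
705 = 1*686 + 19
686 = 36*19 + 2
19 = 9*2 + 1
2 = 2*1 + 0
Back-substitute:
1 = 19 − 9·2
1 = −9·686 + 325·19
1 = 325·705 − 334·686
1 = −334·18311 + 8675·705
So 705⁻¹ ≡ 8675 (mod 18311).
Then x ≡ 8675·448 ≡ 4468 (mod 18311); the smallest non-negative solution is x = 4468.

4468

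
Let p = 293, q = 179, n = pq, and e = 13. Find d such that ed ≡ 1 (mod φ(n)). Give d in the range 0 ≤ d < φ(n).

23989

φ(n) = (p−1)(q−1) = 292·178 = 51976.
Need d with 13·d ≡ 1 (mod 51976). Apply the extended Euclidean algorithm:
51976 = 3998×13 + 2
13 = 6×2 + 1
2 = 2×1 + 0
Back-substitute:
1 = 13 − 6·2
1 = −6·51976 + 23989·13
So 13·23989 ≡ 1 (mod 51976), hence d = 23989.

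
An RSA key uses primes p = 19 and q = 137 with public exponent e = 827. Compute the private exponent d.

1187

φ(n) = (p−1)(q−1) = 18·136 = 2448.
Need d with 827·d ≡ 1 (mod 2448). Apply the extended Euclidean algorithm:
2448 = 2*827 + 794
827 = 1*794 + 33
794 = 24*33 + 2
33 = 16*2 + 1
2 = 2*1 + 0
Back-substitute:
1 = 33 − 16·2
1 = −16·794 + 385·33
1 = 385·827 − 401·794
1 = −401·2448 + 1187·827
So 827·1187 ≡ 1 (mod 2448), hence d = 1187.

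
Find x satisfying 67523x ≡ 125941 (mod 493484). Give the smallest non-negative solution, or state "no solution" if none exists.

1427

First find gcd(67523, 493484):
493484 = 7·67523 + 20823
67523 = 3·20823 + 5054
20823 = 4·5054 + 607
5054 = 8·607 + 198
607 = 3·198 + 13
198 = 15·13 + 3
13 = 4·3 + 1
3 = 3·1 + 0
gcd = 1, so a unique solution mod 493484 exists.
Back-substitute for the Bézout coefficients:
1 = 13 − 4·3
1 = −4·198 + 61·13
1 = 61·607 − 187·198
1 = −187·5054 + 1557·607
1 = 1557·20823 − 6415·5054
1 = −6415·67523 + 20802·20823
1 = 20802·493484 − 152029·67523
So 67523·(-152029) ≡ 1 (mod 493484), giving 67523⁻¹ ≡ 341455.
x ≡ 67523⁻¹·125941 ≡ 341455·125941 ≡ 1427 (mod 493484).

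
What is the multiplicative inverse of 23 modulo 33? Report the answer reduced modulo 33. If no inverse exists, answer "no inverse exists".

gcd(33, 23) by repeated division:
33 = 1×23 + 10
23 = 2×10 + 3
10 = 3×3 + 1
3 = 3×1 + 0
Since gcd(23, 33) = 1, back-substitute to write 1 as a combination:
1 = 10 − 3·3
1 = −3·23 + 7·10
1 = 7·33 − 10·23
So 23·(-10) ≡ 1 (mod 33), and -10 ≡ 23 (mod 33).

23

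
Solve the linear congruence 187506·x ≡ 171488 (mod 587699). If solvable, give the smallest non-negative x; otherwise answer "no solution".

206833

First find gcd(187506, 587699):
587699 = 3×187506 + 25181
187506 = 7×25181 + 11239
25181 = 2×11239 + 2703
11239 = 4×2703 + 427
2703 = 6×427 + 141
427 = 3×141 + 4
141 = 35×4 + 1
4 = 4×1 + 0
gcd = 1, so a unique solution mod 587699 exists.
Back-substitute for the Bézout coefficients:
1 = 141 − 35·4
1 = −35·427 + 106·141
1 = 106·2703 − 671·427
1 = −671·11239 + 2790·2703
1 = 2790·25181 − 6251·11239
1 = −6251·187506 + 46547·25181
1 = 46547·587699 − 145892·187506
So 187506·(-145892) ≡ 1 (mod 587699), giving 187506⁻¹ ≡ 441807.
x ≡ 187506⁻¹·171488 ≡ 441807·171488 ≡ 206833 (mod 587699).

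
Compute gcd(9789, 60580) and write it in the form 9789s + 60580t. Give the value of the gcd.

Repeated division:
60580 = 6*9789 + 1846
9789 = 5*1846 + 559
1846 = 3*559 + 169
559 = 3*169 + 52
169 = 3*52 + 13
52 = 4*13 + 0
gcd(9789, 60580) = 13.
Express as a combination:
13 = 169 − 3·52
13 = −3·559 + 10·169
13 = 10·1846 − 33·559
13 = −33·9789 + 175·1846
13 = 175·60580 − 1083·9789
So 13 = (175)·60580 + (-1083)·9789.

13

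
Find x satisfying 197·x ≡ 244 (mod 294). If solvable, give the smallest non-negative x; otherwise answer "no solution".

146

First find gcd(197, 294):
294 = 1·197 + 97
197 = 2·97 + 3
97 = 32·3 + 1
3 = 3·1 + 0
gcd = 1, so a unique solution mod 294 exists.
Back-substitute for the Bézout coefficients:
1 = 97 − 32·3
1 = −32·197 + 65·97
1 = 65·294 − 97·197
So 197·(-97) ≡ 1 (mod 294), giving 197⁻¹ ≡ 197.
x ≡ 197⁻¹·244 ≡ 197·244 ≡ 146 (mod 294).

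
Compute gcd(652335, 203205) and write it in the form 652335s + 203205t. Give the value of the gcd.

Apply Euclid's algorithm to 652335 and 203205:
652335 = 3*203205 + 42720
203205 = 4*42720 + 32325
42720 = 1*32325 + 10395
32325 = 3*10395 + 1140
10395 = 9*1140 + 135
1140 = 8*135 + 60
135 = 2*60 + 15
60 = 4*15 + 0
gcd(652335, 203205) = 15.
Express as a combination:
15 = 135 − 2·60
15 = −2·1140 + 17·135
15 = 17·10395 − 155·1140
15 = −155·32325 + 482·10395
15 = 482·42720 − 637·32325
15 = −637·203205 + 3030·42720
15 = 3030·652335 − 9727·203205
So 15 = (3030)·652335 + (-9727)·203205.

15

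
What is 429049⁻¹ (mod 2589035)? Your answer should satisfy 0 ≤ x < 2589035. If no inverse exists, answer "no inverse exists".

1425629

Extended Euclidean algorithm:
2589035 = 6*429049 + 14741
429049 = 29*14741 + 1560
14741 = 9*1560 + 701
1560 = 2*701 + 158
701 = 4*158 + 69
158 = 2*69 + 20
69 = 3*20 + 9
20 = 2*9 + 2
9 = 4*2 + 1
2 = 2*1 + 0
Since gcd(429049, 2589035) = 1, back-substitute to write 1 as a combination:
1 = 9 − 4·2
1 = −4·20 + 9·9
1 = 9·69 − 31·20
1 = −31·158 + 71·69
1 = 71·701 − 315·158
1 = −315·1560 + 701·701
1 = 701·14741 − 6624·1560
1 = −6624·429049 + 192797·14741
1 = 192797·2589035 − 1163406·429049
Hence 429049⁻¹ ≡ -1163406 ≡ 1425629 (mod 2589035).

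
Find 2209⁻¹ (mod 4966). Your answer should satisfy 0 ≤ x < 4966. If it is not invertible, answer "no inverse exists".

Run Euclid on (4966, 2209):
4966 = 2·2209 + 548
2209 = 4·548 + 17
548 = 32·17 + 4
17 = 4·4 + 1
4 = 4·1 + 0
Since gcd(2209, 4966) = 1, back-substitute to write 1 as a combination:
1 = 17 − 4·4
1 = −4·548 + 129·17
1 = 129·2209 − 520·548
1 = −520·4966 + 1169·2209
So 2209·1169 ≡ 1 (mod 4966).

1169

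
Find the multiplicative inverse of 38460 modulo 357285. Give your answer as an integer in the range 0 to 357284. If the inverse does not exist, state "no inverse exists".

Euclidean algorithm on 357285, 38460:
357285 = 9*38460 + 11145
38460 = 3*11145 + 5025
11145 = 2*5025 + 1095
5025 = 4*1095 + 645
1095 = 1*645 + 450
645 = 1*450 + 195
450 = 2*195 + 60
195 = 3*60 + 15
60 = 4*15 + 0
gcd(38460, 357285) = 15 ≠ 1, so 38460 has no multiplicative inverse modulo 357285.

no inverse exists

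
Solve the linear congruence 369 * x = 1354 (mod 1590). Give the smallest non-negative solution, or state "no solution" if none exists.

gcd(369, 1590):
1590 = 4*369 + 114
369 = 3*114 + 27
114 = 4*27 + 6
27 = 4*6 + 3
6 = 2*3 + 0
gcd = 3, but 3 ∤ 1354, so the congruence has no solution.

no solution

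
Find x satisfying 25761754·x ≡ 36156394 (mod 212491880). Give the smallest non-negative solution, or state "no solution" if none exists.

First find gcd(25761754, 212491880):
212491880 = 8*25761754 + 6397848
25761754 = 4*6397848 + 170362
6397848 = 37*170362 + 94454
170362 = 1*94454 + 75908
94454 = 1*75908 + 18546
75908 = 4*18546 + 1724
18546 = 10*1724 + 1306
1724 = 1*1306 + 418
1306 = 3*418 + 52
418 = 8*52 + 2
52 = 26*2 + 0
gcd = 2 and 2 | 36156394, so solutions exist. Divide through by 2: 12880877x ≡ 18078197 (mod 106245940).
Now find 12880877⁻¹ mod 106245940:
106245940 = 8*12880877 + 3198924
12880877 = 4*3198924 + 85181
3198924 = 37*85181 + 47227
85181 = 1*47227 + 37954
47227 = 1*37954 + 9273
37954 = 4*9273 + 862
9273 = 10*862 + 653
862 = 1*653 + 209
653 = 3*209 + 26
209 = 8*26 + 1
26 = 26*1 + 0
Back-substitute:
1 = 209 − 8·26
1 = −8·653 + 25·209
1 = 25·862 − 33·653
1 = −33·9273 + 355·862
1 = 355·37954 − 1453·9273
1 = −1453·47227 + 1808·37954
1 = 1808·85181 − 3261·47227
1 = −3261·3198924 + 122465·85181
1 = 122465·12880877 − 493121·3198924
1 = −493121·106245940 + 4067433·12880877
So 12880877⁻¹ ≡ 4067433 (mod 106245940).
Then x ≡ 4067433·18078197 ≡ 102443701 (mod 106245940); the smallest non-negative solution is x = 102443701.

102443701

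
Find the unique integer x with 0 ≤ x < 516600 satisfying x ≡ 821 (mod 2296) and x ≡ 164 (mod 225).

Write x = 821 + 2296·k. Then 2296·k ≡ 164 − 821 ≡ 18 (mod 225).
Need 2296⁻¹ mod 225. Extended Euclid on (225, 46):
225 = 4×46 + 41
46 = 1×41 + 5
41 = 8×5 + 1
5 = 5×1 + 0
Back-substitute:
1 = 41 − 8·5
1 = −8·46 + 9·41
1 = 9·225 − 44·46
2296⁻¹ ≡ 181 (mod 225), so k ≡ 181·18 ≡ 108 (mod 225).
x = 821 + 2296·108 = 248789.

248789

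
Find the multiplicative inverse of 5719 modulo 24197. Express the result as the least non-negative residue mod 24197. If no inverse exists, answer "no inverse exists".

16632

gcd(24197, 5719) by repeated division:
24197 = 4*5719 + 1321
5719 = 4*1321 + 435
1321 = 3*435 + 16
435 = 27*16 + 3
16 = 5*3 + 1
3 = 3*1 + 0
Since gcd(5719, 24197) = 1, back-substitute to write 1 as a combination:
1 = 16 − 5·3
1 = −5·435 + 136·16
1 = 136·1321 − 413·435
1 = −413·5719 + 1788·1321
1 = 1788·24197 − 7565·5719
Hence 5719⁻¹ ≡ -7565 ≡ 16632 (mod 24197).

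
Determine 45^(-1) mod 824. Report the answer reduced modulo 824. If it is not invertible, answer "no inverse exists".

293

gcd(824, 45) by repeated division:
824 = 18*45 + 14
45 = 3*14 + 3
14 = 4*3 + 2
3 = 1*2 + 1
2 = 2*1 + 0
Since gcd(45, 824) = 1, back-substitute to write 1 as a combination:
1 = 3 − 2
1 = −14 + 5·3
1 = 5·45 − 16·14
1 = −16·824 + 293·45
So 45·293 ≡ 1 (mod 824).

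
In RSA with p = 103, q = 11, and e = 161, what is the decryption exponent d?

φ(n) = (p−1)(q−1) = 102·10 = 1020.
Need d with 161·d ≡ 1 (mod 1020). Apply the extended Euclidean algorithm:
1020 = 6×161 + 54
161 = 2×54 + 53
54 = 1×53 + 1
53 = 53×1 + 0
Back-substitute:
1 = 54 − 53
1 = −161 + 3·54
1 = 3·1020 − 19·161
So 161·(-19) ≡ 1 (mod 1020), hence d ≡ -19 ≡ 1001 (mod 1020).

1001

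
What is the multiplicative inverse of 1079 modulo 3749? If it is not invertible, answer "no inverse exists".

Run Euclid on (3749, 1079):
3749 = 3·1079 + 512
1079 = 2·512 + 55
512 = 9·55 + 17
55 = 3·17 + 4
17 = 4·4 + 1
4 = 4·1 + 0
gcd = 1, so the inverse exists. Back-substitute:
1 = 17 − 4·4
1 = −4·55 + 13·17
1 = 13·512 − 121·55
1 = −121·1079 + 255·512
1 = 255·3749 − 886·1079
So 1079·(-886) ≡ 1 (mod 3749), and -886 ≡ 2863 (mod 3749).

2863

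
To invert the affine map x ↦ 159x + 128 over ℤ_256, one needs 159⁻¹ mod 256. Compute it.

Extended Euclidean algorithm:
256 = 1·159 + 97
159 = 1·97 + 62
97 = 1·62 + 35
62 = 1·35 + 27
35 = 1·27 + 8
27 = 3·8 + 3
8 = 2·3 + 2
3 = 1·2 + 1
2 = 2·1 + 0
Since gcd(159, 256) = 1, back-substitute to write 1 as a combination:
1 = 3 − 2
1 = −8 + 3·3
1 = 3·27 − 10·8
1 = −10·35 + 13·27
1 = 13·62 − 23·35
1 = −23·97 + 36·62
1 = 36·159 − 59·97
1 = −59·256 + 95·159
So 159·95 ≡ 1 (mod 256).

95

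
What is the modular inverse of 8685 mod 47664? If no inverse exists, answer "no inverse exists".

Compute gcd(8685, 47664):
47664 = 5×8685 + 4239
8685 = 2×4239 + 207
4239 = 20×207 + 99
207 = 2×99 + 9
99 = 11×9 + 0
Since gcd = 9 > 1, 8685 is not a unit mod 47664.

no inverse exists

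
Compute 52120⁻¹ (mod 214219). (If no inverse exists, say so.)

Extended Euclidean algorithm:
214219 = 4·52120 + 5739
52120 = 9·5739 + 469
5739 = 12·469 + 111
469 = 4·111 + 25
111 = 4·25 + 11
25 = 2·11 + 3
11 = 3·3 + 2
3 = 1·2 + 1
2 = 2·1 + 0
The gcd is 1. Working backward:
1 = 3 − 2
1 = −11 + 4·3
1 = 4·25 − 9·11
1 = −9·111 + 40·25
1 = 40·469 − 169·111
1 = −169·5739 + 2068·469
1 = 2068·52120 − 18781·5739
1 = −18781·214219 + 77192·52120
So 52120·77192 ≡ 1 (mod 214219).

77192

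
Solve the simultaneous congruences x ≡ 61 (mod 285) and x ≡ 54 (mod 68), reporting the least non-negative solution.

Write x = 61 + 285·k. Then 285·k ≡ 54 − 61 ≡ 61 (mod 68).
Need 285⁻¹ mod 68. Extended Euclid on (68, 13):
68 = 5*13 + 3
13 = 4*3 + 1
3 = 3*1 + 0
Back-substitute:
1 = 13 − 4·3
1 = −4·68 + 21·13
285⁻¹ ≡ 21 (mod 68), so k ≡ 21·61 ≡ 57 (mod 68).
x = 61 + 285·57 = 16306.

16306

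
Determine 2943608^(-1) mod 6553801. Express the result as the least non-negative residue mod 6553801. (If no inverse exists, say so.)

249111

Apply the Euclidean algorithm to 6553801 and 2943608:
6553801 = 2×2943608 + 666585
2943608 = 4×666585 + 277268
666585 = 2×277268 + 112049
277268 = 2×112049 + 53170
112049 = 2×53170 + 5709
53170 = 9×5709 + 1789
5709 = 3×1789 + 342
1789 = 5×342 + 79
342 = 4×79 + 26
79 = 3×26 + 1
26 = 26×1 + 0
The gcd is 1. Working backward:
1 = 79 − 3·26
1 = −3·342 + 13·79
1 = 13·1789 − 68·342
1 = −68·5709 + 217·1789
1 = 217·53170 − 2021·5709
1 = −2021·112049 + 4259·53170
1 = 4259·277268 − 10539·112049
1 = −10539·666585 + 25337·277268
1 = 25337·2943608 − 111887·666585
1 = −111887·6553801 + 249111·2943608
So 2943608·249111 ≡ 1 (mod 6553801).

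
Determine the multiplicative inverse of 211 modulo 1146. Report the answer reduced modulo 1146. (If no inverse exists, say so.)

gcd(1146, 211) by repeated division:
1146 = 5*211 + 91
211 = 2*91 + 29
91 = 3*29 + 4
29 = 7*4 + 1
4 = 4*1 + 0
Since gcd(211, 1146) = 1, back-substitute to write 1 as a combination:
1 = 29 − 7·4
1 = −7·91 + 22·29
1 = 22·211 − 51·91
1 = −51·1146 + 277·211
So 211·277 ≡ 1 (mod 1146).

277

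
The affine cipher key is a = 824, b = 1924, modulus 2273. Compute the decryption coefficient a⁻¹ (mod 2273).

1542

gcd(2273, 824) by repeated division:
2273 = 2*824 + 625
824 = 1*625 + 199
625 = 3*199 + 28
199 = 7*28 + 3
28 = 9*3 + 1
3 = 3*1 + 0
Since gcd(824, 2273) = 1, back-substitute to write 1 as a combination:
1 = 28 − 9·3
1 = −9·199 + 64·28
1 = 64·625 − 201·199
1 = −201·824 + 265·625
1 = 265·2273 − 731·824
Thus 824·(-731) ≡ 1 (mod 2273); reducing, -731 mod 2273 = 1542.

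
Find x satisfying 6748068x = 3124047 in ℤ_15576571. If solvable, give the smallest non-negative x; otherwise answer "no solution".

10056794

First find gcd(6748068, 15576571):
15576571 = 2·6748068 + 2080435
6748068 = 3·2080435 + 506763
2080435 = 4·506763 + 53383
506763 = 9·53383 + 26316
53383 = 2·26316 + 751
26316 = 35·751 + 31
751 = 24·31 + 7
31 = 4·7 + 3
7 = 2·3 + 1
3 = 3·1 + 0
gcd = 1, so a unique solution mod 15576571 exists.
Back-substitute for the Bézout coefficients:
1 = 7 − 2·3
1 = −2·31 + 9·7
1 = 9·751 − 218·31
1 = −218·26316 + 7639·751
1 = 7639·53383 − 15496·26316
1 = −15496·506763 + 147103·53383
1 = 147103·2080435 − 603908·506763
1 = −603908·6748068 + 1958827·2080435
1 = 1958827·15576571 − 4521562·6748068
So 6748068·(-4521562) ≡ 1 (mod 15576571), giving 6748068⁻¹ ≡ 11055009.
x ≡ 6748068⁻¹·3124047 ≡ 11055009·3124047 ≡ 10056794 (mod 15576571).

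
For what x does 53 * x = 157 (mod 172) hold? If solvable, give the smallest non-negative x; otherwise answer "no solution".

First find gcd(53, 172):
172 = 3·53 + 13
53 = 4·13 + 1
13 = 13·1 + 0
gcd = 1, so a unique solution mod 172 exists.
Back-substitute for the Bézout coefficients:
1 = 53 − 4·13
1 = −4·172 + 13·53
So 53·(13) ≡ 1 (mod 172), giving 53⁻¹ ≡ 13.
x ≡ 53⁻¹·157 ≡ 13·157 ≡ 149 (mod 172).

149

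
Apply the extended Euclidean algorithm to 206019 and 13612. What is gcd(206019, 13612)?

Repeated division:
206019 = 15*13612 + 1839
13612 = 7*1839 + 739
1839 = 2*739 + 361
739 = 2*361 + 17
361 = 21*17 + 4
17 = 4*4 + 1
4 = 4*1 + 0
gcd(206019, 13612) = 1.
Back-substituting:
1 = 17 − 4·4
1 = −4·361 + 85·17
1 = 85·739 − 174·361
1 = −174·1839 + 433·739
1 = 433·13612 − 3205·1839
1 = −3205·206019 + 48508·13612
So 1 = (-3205)·206019 + (48508)·13612.

1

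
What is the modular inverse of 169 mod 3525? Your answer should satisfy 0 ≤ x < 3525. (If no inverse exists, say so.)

3379

Extended Euclidean algorithm:
3525 = 20×169 + 145
169 = 1×145 + 24
145 = 6×24 + 1
24 = 24×1 + 0
The gcd is 1. Working backward:
1 = 145 − 6·24
1 = −6·169 + 7·145
1 = 7·3525 − 146·169
Hence 169⁻¹ ≡ -146 ≡ 3379 (mod 3525).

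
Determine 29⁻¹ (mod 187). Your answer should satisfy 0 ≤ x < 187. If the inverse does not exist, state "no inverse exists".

gcd(187, 29) by repeated division:
187 = 6·29 + 13
29 = 2·13 + 3
13 = 4·3 + 1
3 = 3·1 + 0
The gcd is 1. Working backward:
1 = 13 − 4·3
1 = −4·29 + 9·13
1 = 9·187 − 58·29
Thus 29·(-58) ≡ 1 (mod 187); reducing, -58 mod 187 = 129.

129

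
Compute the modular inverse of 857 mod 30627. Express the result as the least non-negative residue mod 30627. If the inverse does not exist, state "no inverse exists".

Run Euclid on (30627, 857):
30627 = 35*857 + 632
857 = 1*632 + 225
632 = 2*225 + 182
225 = 1*182 + 43
182 = 4*43 + 10
43 = 4*10 + 3
10 = 3*3 + 1
3 = 3*1 + 0
Since gcd(857, 30627) = 1, back-substitute to write 1 as a combination:
1 = 10 − 3·3
1 = −3·43 + 13·10
1 = 13·182 − 55·43
1 = −55·225 + 68·182
1 = 68·632 − 191·225
1 = −191·857 + 259·632
1 = 259·30627 − 9256·857
Thus 857·(-9256) ≡ 1 (mod 30627); reducing, -9256 mod 30627 = 21371.

21371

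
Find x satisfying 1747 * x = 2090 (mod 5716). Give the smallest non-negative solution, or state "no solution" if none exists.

1130

First find gcd(1747, 5716):
5716 = 3·1747 + 475
1747 = 3·475 + 322
475 = 1·322 + 153
322 = 2·153 + 16
153 = 9·16 + 9
16 = 1·9 + 7
9 = 1·7 + 2
7 = 3·2 + 1
2 = 2·1 + 0
gcd = 1, so a unique solution mod 5716 exists.
Back-substitute for the Bézout coefficients:
1 = 7 − 3·2
1 = −3·9 + 4·7
1 = 4·16 − 7·9
1 = −7·153 + 67·16
1 = 67·322 − 141·153
1 = −141·475 + 208·322
1 = 208·1747 − 765·475
1 = −765·5716 + 2503·1747
So 1747·(2503) ≡ 1 (mod 5716), giving 1747⁻¹ ≡ 2503.
x ≡ 1747⁻¹·2090 ≡ 2503·2090 ≡ 1130 (mod 5716).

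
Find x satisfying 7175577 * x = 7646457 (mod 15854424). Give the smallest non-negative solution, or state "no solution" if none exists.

First find gcd(7175577, 15854424):
15854424 = 2*7175577 + 1503270
7175577 = 4*1503270 + 1162497
1503270 = 1*1162497 + 340773
1162497 = 3*340773 + 140178
340773 = 2*140178 + 60417
140178 = 2*60417 + 19344
60417 = 3*19344 + 2385
19344 = 8*2385 + 264
2385 = 9*264 + 9
264 = 29*9 + 3
9 = 3*3 + 0
gcd = 3 and 3 | 7646457, so solutions exist. Divide through by 3: 2391859x ≡ 2548819 (mod 5284808).
Now find 2391859⁻¹ mod 5284808:
5284808 = 2×2391859 + 501090
2391859 = 4×501090 + 387499
501090 = 1×387499 + 113591
387499 = 3×113591 + 46726
113591 = 2×46726 + 20139
46726 = 2×20139 + 6448
20139 = 3×6448 + 795
6448 = 8×795 + 88
795 = 9×88 + 3
88 = 29×3 + 1
3 = 3×1 + 0
Back-substitute:
1 = 88 − 29·3
1 = −29·795 + 262·88
1 = 262·6448 − 2125·795
1 = −2125·20139 + 6637·6448
1 = 6637·46726 − 15399·20139
1 = −15399·113591 + 37435·46726
1 = 37435·387499 − 127704·113591
1 = −127704·501090 + 165139·387499
1 = 165139·2391859 − 788260·501090
1 = −788260·5284808 + 1741659·2391859
So 2391859⁻¹ ≡ 1741659 (mod 5284808).
Then x ≡ 1741659·2548819 ≡ 3533225 (mod 5284808); the smallest non-negative solution is x = 3533225.

3533225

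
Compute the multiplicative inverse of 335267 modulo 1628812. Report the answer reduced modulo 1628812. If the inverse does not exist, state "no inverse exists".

gcd(1628812, 335267) by repeated division:
1628812 = 4×335267 + 287744
335267 = 1×287744 + 47523
287744 = 6×47523 + 2606
47523 = 18×2606 + 615
2606 = 4×615 + 146
615 = 4×146 + 31
146 = 4×31 + 22
31 = 1×22 + 9
22 = 2×9 + 4
9 = 2×4 + 1
4 = 4×1 + 0
The gcd is 1. Working backward:
1 = 9 − 2·4
1 = −2·22 + 5·9
1 = 5·31 − 7·22
1 = −7·146 + 33·31
1 = 33·615 − 139·146
1 = −139·2606 + 589·615
1 = 589·47523 − 10741·2606
1 = −10741·287744 + 65035·47523
1 = 65035·335267 − 75776·287744
1 = −75776·1628812 + 368139·335267
So 335267·368139 ≡ 1 (mod 1628812).

368139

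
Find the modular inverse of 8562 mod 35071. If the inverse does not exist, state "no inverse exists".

27571

Apply the Euclidean algorithm to 35071 and 8562:
35071 = 4×8562 + 823
8562 = 10×823 + 332
823 = 2×332 + 159
332 = 2×159 + 14
159 = 11×14 + 5
14 = 2×5 + 4
5 = 1×4 + 1
4 = 4×1 + 0
Since gcd(8562, 35071) = 1, back-substitute to write 1 as a combination:
1 = 5 − 4
1 = −14 + 3·5
1 = 3·159 − 34·14
1 = −34·332 + 71·159
1 = 71·823 − 176·332
1 = −176·8562 + 1831·823
1 = 1831·35071 − 7500·8562
Hence 8562⁻¹ ≡ -7500 ≡ 27571 (mod 35071).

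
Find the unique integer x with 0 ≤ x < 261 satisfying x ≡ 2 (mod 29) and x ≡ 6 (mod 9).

60

Write x = 2 + 29·k. Then 29·k ≡ 6 − 2 ≡ 4 (mod 9).
Need 29⁻¹ mod 9. Extended Euclid on (9, 2):
9 = 4*2 + 1
2 = 2*1 + 0
Back-substitute:
1 = 9 − 4·2
29⁻¹ ≡ 5 (mod 9), so k ≡ 5·4 ≡ 2 (mod 9).
x = 2 + 29·2 = 60.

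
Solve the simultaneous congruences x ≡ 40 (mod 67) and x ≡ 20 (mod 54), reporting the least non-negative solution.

2720

Write x = 40 + 67·k. Then 67·k ≡ 20 − 40 ≡ 34 (mod 54).
Need 67⁻¹ mod 54. Extended Euclid on (54, 13):
54 = 4·13 + 2
13 = 6·2 + 1
2 = 2·1 + 0
Back-substitute:
1 = 13 − 6·2
1 = −6·54 + 25·13
67⁻¹ ≡ 25 (mod 54), so k ≡ 25·34 ≡ 40 (mod 54).
x = 40 + 67·40 = 2720.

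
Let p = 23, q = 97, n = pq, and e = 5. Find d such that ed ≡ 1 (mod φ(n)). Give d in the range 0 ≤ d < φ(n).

845

φ(n) = (p−1)(q−1) = 22·96 = 2112.
Need d with 5·d ≡ 1 (mod 2112). Apply the extended Euclidean algorithm:
2112 = 422×5 + 2
5 = 2×2 + 1
2 = 2×1 + 0
Back-substitute:
1 = 5 − 2·2
1 = −2·2112 + 845·5
So 5·845 ≡ 1 (mod 2112), hence d = 845.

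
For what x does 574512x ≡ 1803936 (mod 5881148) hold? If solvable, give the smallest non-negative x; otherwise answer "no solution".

561142

First find gcd(574512, 5881148):
5881148 = 10*574512 + 136028
574512 = 4*136028 + 30400
136028 = 4*30400 + 14428
30400 = 2*14428 + 1544
14428 = 9*1544 + 532
1544 = 2*532 + 480
532 = 1*480 + 52
480 = 9*52 + 12
52 = 4*12 + 4
12 = 3*4 + 0
gcd = 4 and 4 | 1803936, so solutions exist. Divide through by 4: 143628x ≡ 450984 (mod 1470287).
Now find 143628⁻¹ mod 1470287:
1470287 = 10·143628 + 34007
143628 = 4·34007 + 7600
34007 = 4·7600 + 3607
7600 = 2·3607 + 386
3607 = 9·386 + 133
386 = 2·133 + 120
133 = 1·120 + 13
120 = 9·13 + 3
13 = 4·3 + 1
3 = 3·1 + 0
Back-substitute:
1 = 13 − 4·3
1 = −4·120 + 37·13
1 = 37·133 − 41·120
1 = −41·386 + 119·133
1 = 119·3607 − 1112·386
1 = −1112·7600 + 2343·3607
1 = 2343·34007 − 10484·7600
1 = −10484·143628 + 44279·34007
1 = 44279·1470287 − 453274·143628
So 143628·(-453274) ≡ 1 (mod 1470287), i.e. 143628⁻¹ ≡ 1017013.
Then x ≡ 1017013·450984 ≡ 561142 (mod 1470287); the smallest non-negative solution is x = 561142.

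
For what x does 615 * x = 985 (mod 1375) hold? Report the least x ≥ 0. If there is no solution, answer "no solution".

First find gcd(615, 1375):
1375 = 2×615 + 145
615 = 4×145 + 35
145 = 4×35 + 5
35 = 7×5 + 0
gcd = 5 and 5 | 985, so solutions exist. Divide through by 5: 123x ≡ 197 (mod 275).
Now find 123⁻¹ mod 275:
275 = 2*123 + 29
123 = 4*29 + 7
29 = 4*7 + 1
7 = 7*1 + 0
Back-substitute:
1 = 29 − 4·7
1 = −4·123 + 17·29
1 = 17·275 − 38·123
So 123·(-38) ≡ 1 (mod 275), i.e. 123⁻¹ ≡ 237.
Then x ≡ 237·197 ≡ 214 (mod 275); the smallest non-negative solution is x = 214.

214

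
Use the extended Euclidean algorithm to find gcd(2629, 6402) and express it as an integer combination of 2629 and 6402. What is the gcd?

Apply Euclid's algorithm to 6402 and 2629:
6402 = 2*2629 + 1144
2629 = 2*1144 + 341
1144 = 3*341 + 121
341 = 2*121 + 99
121 = 1*99 + 22
99 = 4*22 + 11
22 = 2*11 + 0
gcd(2629, 6402) = 11.
Express as a combination:
11 = 99 − 4·22
11 = −4·121 + 5·99
11 = 5·341 − 14·121
11 = −14·1144 + 47·341
11 = 47·2629 − 108·1144
11 = −108·6402 + 263·2629
So 11 = (-108)·6402 + (263)·2629.

11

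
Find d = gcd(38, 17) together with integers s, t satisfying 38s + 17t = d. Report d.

Apply Euclid's algorithm to 38 and 17:
38 = 2*17 + 4
17 = 4*4 + 1
4 = 4*1 + 0
gcd(38, 17) = 1.
Working backward:
1 = 17 − 4·4
1 = −4·38 + 9·17
So 1 = (-4)·38 + (9)·17.

1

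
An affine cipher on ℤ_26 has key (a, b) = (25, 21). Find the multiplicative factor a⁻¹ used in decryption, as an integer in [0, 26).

gcd(26, 25) by repeated division:
26 = 1*25 + 1
25 = 25*1 + 0
gcd = 1, so the inverse exists. Back-substitute:
1 = 26 − 25
Hence 25⁻¹ ≡ -1 ≡ 25 (mod 26).

25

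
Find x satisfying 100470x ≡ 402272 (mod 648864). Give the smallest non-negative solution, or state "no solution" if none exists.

gcd(100470, 648864):
648864 = 6*100470 + 46044
100470 = 2*46044 + 8382
46044 = 5*8382 + 4134
8382 = 2*4134 + 114
4134 = 36*114 + 30
114 = 3*30 + 24
30 = 1*24 + 6
24 = 4*6 + 0
gcd = 6, but 6 ∤ 402272, so the congruence has no solution.

no solution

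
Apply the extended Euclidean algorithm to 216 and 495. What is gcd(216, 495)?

Repeated division:
495 = 2·216 + 63
216 = 3·63 + 27
63 = 2·27 + 9
27 = 3·9 + 0
gcd(216, 495) = 9.
Working backward:
9 = 63 − 2·27
9 = −2·216 + 7·63
9 = 7·495 − 16·216
So 9 = (7)·495 + (-16)·216.

9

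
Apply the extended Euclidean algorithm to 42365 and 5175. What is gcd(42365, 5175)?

5

Euclidean algorithm:
42365 = 8*5175 + 965
5175 = 5*965 + 350
965 = 2*350 + 265
350 = 1*265 + 85
265 = 3*85 + 10
85 = 8*10 + 5
10 = 2*5 + 0
gcd(42365, 5175) = 5.
Back-substituting:
5 = 85 − 8·10
5 = −8·265 + 25·85
5 = 25·350 − 33·265
5 = −33·965 + 91·350
5 = 91·5175 − 488·965
5 = −488·42365 + 3995·5175
So 5 = (-488)·42365 + (3995)·5175.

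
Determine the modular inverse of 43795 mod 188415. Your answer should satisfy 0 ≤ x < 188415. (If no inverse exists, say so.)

no inverse exists

Compute gcd(43795, 188415):
188415 = 4·43795 + 13235
43795 = 3·13235 + 4090
13235 = 3·4090 + 965
4090 = 4·965 + 230
965 = 4·230 + 45
230 = 5·45 + 5
45 = 9·5 + 0
The gcd is 5, not 1, hence no inverse exists.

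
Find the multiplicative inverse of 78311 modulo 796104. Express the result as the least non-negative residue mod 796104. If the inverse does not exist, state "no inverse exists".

Run Euclid on (796104, 78311):
796104 = 10*78311 + 12994
78311 = 6*12994 + 347
12994 = 37*347 + 155
347 = 2*155 + 37
155 = 4*37 + 7
37 = 5*7 + 2
7 = 3*2 + 1
2 = 2*1 + 0
Since gcd(78311, 796104) = 1, back-substitute to write 1 as a combination:
1 = 7 − 3·2
1 = −3·37 + 16·7
1 = 16·155 − 67·37
1 = −67·347 + 150·155
1 = 150·12994 − 5617·347
1 = −5617·78311 + 33852·12994
1 = 33852·796104 − 344137·78311
Thus 78311·(-344137) ≡ 1 (mod 796104); reducing, -344137 mod 796104 = 451967.

451967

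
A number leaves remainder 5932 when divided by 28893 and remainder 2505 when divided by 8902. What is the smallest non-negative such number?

Write x = 5932 + 28893·k. Then 28893·k ≡ 2505 − 5932 ≡ 5475 (mod 8902).
Need 28893⁻¹ mod 8902. Extended Euclid on (8902, 2187):
8902 = 4×2187 + 154
2187 = 14×154 + 31
154 = 4×31 + 30
31 = 1×30 + 1
30 = 30×1 + 0
Back-substitute:
1 = 31 − 30
1 = −154 + 5·31
1 = 5·2187 − 71·154
1 = −71·8902 + 289·2187
28893⁻¹ ≡ 289 (mod 8902), so k ≡ 289·5475 ≡ 6621 (mod 8902).
x = 5932 + 28893·6621 = 191306485.

191306485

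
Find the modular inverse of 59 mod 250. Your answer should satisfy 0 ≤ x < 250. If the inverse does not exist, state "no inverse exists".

gcd(250, 59) by repeated division:
250 = 4*59 + 14
59 = 4*14 + 3
14 = 4*3 + 2
3 = 1*2 + 1
2 = 2*1 + 0
Since gcd(59, 250) = 1, back-substitute to write 1 as a combination:
1 = 3 − 2
1 = −14 + 5·3
1 = 5·59 − 21·14
1 = −21·250 + 89·59
So 59·89 ≡ 1 (mod 250).

89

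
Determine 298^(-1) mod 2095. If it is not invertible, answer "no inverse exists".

Extended Euclidean algorithm:
2095 = 7×298 + 9
298 = 33×9 + 1
9 = 9×1 + 0
The gcd is 1. Working backward:
1 = 298 − 33·9
1 = −33·2095 + 232·298
So 298·232 ≡ 1 (mod 2095).

232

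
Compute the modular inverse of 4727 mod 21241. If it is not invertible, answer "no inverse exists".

1393

Apply the Euclidean algorithm to 21241 and 4727:
21241 = 4×4727 + 2333
4727 = 2×2333 + 61
2333 = 38×61 + 15
61 = 4×15 + 1
15 = 15×1 + 0
Since gcd(4727, 21241) = 1, back-substitute to write 1 as a combination:
1 = 61 − 4·15
1 = −4·2333 + 153·61
1 = 153·4727 − 310·2333
1 = −310·21241 + 1393·4727
So 4727·1393 ≡ 1 (mod 21241).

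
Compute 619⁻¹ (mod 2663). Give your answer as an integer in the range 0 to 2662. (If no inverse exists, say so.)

2250

gcd(2663, 619) by repeated division:
2663 = 4×619 + 187
619 = 3×187 + 58
187 = 3×58 + 13
58 = 4×13 + 6
13 = 2×6 + 1
6 = 6×1 + 0
gcd = 1, so the inverse exists. Back-substitute:
1 = 13 − 2·6
1 = −2·58 + 9·13
1 = 9·187 − 29·58
1 = −29·619 + 96·187
1 = 96·2663 − 413·619
Thus 619·(-413) ≡ 1 (mod 2663); reducing, -413 mod 2663 = 2250.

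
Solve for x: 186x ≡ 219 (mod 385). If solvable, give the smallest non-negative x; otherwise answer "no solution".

First find gcd(186, 385):
385 = 2·186 + 13
186 = 14·13 + 4
13 = 3·4 + 1
4 = 4·1 + 0
gcd = 1, so a unique solution mod 385 exists.
Back-substitute for the Bézout coefficients:
1 = 13 − 3·4
1 = −3·186 + 43·13
1 = 43·385 − 89·186
So 186·(-89) ≡ 1 (mod 385), giving 186⁻¹ ≡ 296.
x ≡ 186⁻¹·219 ≡ 296·219 ≡ 144 (mod 385).

144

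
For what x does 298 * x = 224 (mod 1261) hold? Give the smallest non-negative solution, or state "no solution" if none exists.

First find gcd(298, 1261):
1261 = 4·298 + 69
298 = 4·69 + 22
69 = 3·22 + 3
22 = 7·3 + 1
3 = 3·1 + 0
gcd = 1, so a unique solution mod 1261 exists.
Back-substitute for the Bézout coefficients:
1 = 22 − 7·3
1 = −7·69 + 22·22
1 = 22·298 − 95·69
1 = −95·1261 + 402·298
So 298·(402) ≡ 1 (mod 1261), giving 298⁻¹ ≡ 402.
x ≡ 298⁻¹·224 ≡ 402·224 ≡ 517 (mod 1261).

517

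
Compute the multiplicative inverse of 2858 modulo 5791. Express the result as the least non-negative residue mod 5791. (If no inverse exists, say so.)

Extended Euclidean algorithm:
5791 = 2·2858 + 75
2858 = 38·75 + 8
75 = 9·8 + 3
8 = 2·3 + 2
3 = 1·2 + 1
2 = 2·1 + 0
The gcd is 1. Working backward:
1 = 3 − 2
1 = −8 + 3·3
1 = 3·75 − 28·8
1 = −28·2858 + 1067·75
1 = 1067·5791 − 2162·2858
Thus 2858·(-2162) ≡ 1 (mod 5791); reducing, -2162 mod 5791 = 3629.

3629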